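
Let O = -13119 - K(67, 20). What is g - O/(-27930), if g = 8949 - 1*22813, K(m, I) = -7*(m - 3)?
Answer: -387234191/27930 ≈ -13864.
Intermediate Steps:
K(m, I) = 21 - 7*m (K(m, I) = -7*(-3 + m) = 21 - 7*m)
O = -12671 (O = -13119 - (21 - 7*67) = -13119 - (21 - 469) = -13119 - 1*(-448) = -13119 + 448 = -12671)
g = -13864 (g = 8949 - 22813 = -13864)
g - O/(-27930) = -13864 - (-12671)/(-27930) = -13864 - (-12671)*(-1)/27930 = -13864 - 1*12671/27930 = -13864 - 12671/27930 = -387234191/27930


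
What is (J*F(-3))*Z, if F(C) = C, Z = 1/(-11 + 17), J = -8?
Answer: 4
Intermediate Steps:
Z = 1/6 ≈ 0.16667
(J*F(-3))*Z = -8*(-3)*(1/6) = 24*(1/6) = 4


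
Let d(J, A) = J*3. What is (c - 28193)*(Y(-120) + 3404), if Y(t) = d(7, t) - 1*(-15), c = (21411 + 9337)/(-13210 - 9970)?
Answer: -112409651936/1159 ≈ -9.6988e+7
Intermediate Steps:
d(J, A) = 3*J
c = -7687/5795 (c = 30748/(-23180) = 30748*(-1/23180) = -7687/5795 ≈ -1.3265)
Y(t) = 36 (Y(t) = 3*7 - 1*(-15) = 21 + 15 = 36)
(c - 28193)*(Y(-120) + 3404) = (-7687/5795 - 28193)*(36 + 3404) = -163386122/5795*3440 = -112409651936/1159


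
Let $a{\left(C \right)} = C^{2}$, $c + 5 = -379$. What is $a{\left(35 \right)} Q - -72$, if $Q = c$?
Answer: $-470328$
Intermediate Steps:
$c = -384$ ($c = -5 - 379 = -384$)
$Q = -384$
$a{\left(35 \right)} Q - -72 = 35^{2} \left(-384\right) - -72 = 1225 \left(-384\right) + \left(77 - 5\right) = -470400 + 72 = -470328$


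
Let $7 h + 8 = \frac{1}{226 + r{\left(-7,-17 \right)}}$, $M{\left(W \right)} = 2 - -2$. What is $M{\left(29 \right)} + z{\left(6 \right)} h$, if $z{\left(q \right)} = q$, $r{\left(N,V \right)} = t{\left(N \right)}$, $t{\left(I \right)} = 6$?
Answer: $- \frac{331}{116} \approx -2.8534$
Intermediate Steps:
$r{\left(N,V \right)} = 6$
$M{\left(W \right)} = 4$ ($M{\left(W \right)} = 2 + 2 = 4$)
$h = - \frac{265}{232}$ ($h = - \frac{8}{7} + \frac{1}{7 \left(226 + 6\right)} = - \frac{8}{7} + \frac{1}{7 \cdot 232} = - \frac{8}{7} + \frac{1}{7} \cdot \frac{1}{232} = - \frac{8}{7} + \frac{1}{1624} = - \frac{265}{232} \approx -1.1422$)
$M{\left(29 \right)} + z{\left(6 \right)} h = 4 + 6 \left(- \frac{265}{232}\right) = 4 - \frac{795}{116} = - \frac{331}{116}$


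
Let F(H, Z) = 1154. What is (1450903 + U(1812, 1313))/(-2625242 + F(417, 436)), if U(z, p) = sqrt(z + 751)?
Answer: -1450903/2624088 - sqrt(2563)/2624088 ≈ -0.55294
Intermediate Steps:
U(z, p) = sqrt(751 + z)
(1450903 + U(1812, 1313))/(-2625242 + F(417, 436)) = (1450903 + sqrt(751 + 1812))/(-2625242 + 1154) = (1450903 + sqrt(2563))/(-2624088) = (1450903 + sqrt(2563))*(-1/2624088) = -1450903/2624088 - sqrt(2563)/2624088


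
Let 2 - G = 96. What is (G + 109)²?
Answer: 225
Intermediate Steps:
G = -94 (G = 2 - 1*96 = 2 - 96 = -94)
(G + 109)² = (-94 + 109)² = 15² = 225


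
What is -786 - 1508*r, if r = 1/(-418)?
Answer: -163520/209 ≈ -782.39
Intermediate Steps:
r = -1/418 ≈ -0.0023923
-786 - 1508*r = -786 - 1508*(-1/418) = -786 + 754/209 = -163520/209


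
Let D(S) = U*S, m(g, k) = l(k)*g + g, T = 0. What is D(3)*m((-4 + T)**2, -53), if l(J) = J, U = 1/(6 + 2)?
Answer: -312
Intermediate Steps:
U = 1/8 ≈ 0.12500
m(g, k) = g + g*k (m(g, k) = k*g + g = g*k + g = g + g*k)
D(S) = S/8
D(3)*m((-4 + T)**2, -53) = ((1/8)*3)*((-4 + 0)**2*(1 - 53)) = 3*((-4)**2*(-52))/8 = 3*(16*(-52))/8 = (3/8)*(-832) = -312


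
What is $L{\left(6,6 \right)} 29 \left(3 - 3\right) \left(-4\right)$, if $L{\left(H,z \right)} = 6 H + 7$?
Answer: $0$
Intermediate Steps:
$L{\left(H,z \right)} = 7 + 6 H$
$L{\left(6,6 \right)} 29 \left(3 - 3\right) \left(-4\right) = \left(7 + 6 \cdot 6\right) 29 \left(3 - 3\right) \left(-4\right) = \left(7 + 36\right) 29 \cdot 0 \left(-4\right) = 43 \cdot 29 \cdot 0 = 1247 \cdot 0 = 0$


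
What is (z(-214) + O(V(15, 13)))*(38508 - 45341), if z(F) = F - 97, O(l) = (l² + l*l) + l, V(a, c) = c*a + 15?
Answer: -601980467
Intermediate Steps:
V(a, c) = 15 + a*c (V(a, c) = a*c + 15 = 15 + a*c)
O(l) = l + 2*l² (O(l) = (l² + l²) + l = 2*l² + l = l + 2*l²)
z(F) = -97 + F
(z(-214) + O(V(15, 13)))*(38508 - 45341) = ((-97 - 214) + (15 + 15*13)*(1 + 2*(15 + 15*13)))*(38508 - 45341) = (-311 + (15 + 195)*(1 + 2*(15 + 195)))*(-6833) = (-311 + 210*(1 + 2*210))*(-6833) = (-311 + 210*(1 + 420))*(-6833) = (-311 + 210*421)*(-6833) = (-311 + 88410)*(-6833) = 88099*(-6833) = -601980467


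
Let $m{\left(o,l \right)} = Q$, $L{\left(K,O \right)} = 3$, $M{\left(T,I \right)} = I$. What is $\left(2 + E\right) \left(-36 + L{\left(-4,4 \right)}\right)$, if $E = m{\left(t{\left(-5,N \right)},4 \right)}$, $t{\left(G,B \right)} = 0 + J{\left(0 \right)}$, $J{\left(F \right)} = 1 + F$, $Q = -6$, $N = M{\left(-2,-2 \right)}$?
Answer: $132$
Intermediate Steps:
$N = -2$
$t{\left(G,B \right)} = 1$ ($t{\left(G,B \right)} = 0 + \left(1 + 0\right) = 0 + 1 = 1$)
$m{\left(o,l \right)} = -6$
$E = -6$
$\left(2 + E\right) \left(-36 + L{\left(-4,4 \right)}\right) = \left(2 - 6\right) \left(-36 + 3\right) = \left(-4\right) \left(-33\right) = 132$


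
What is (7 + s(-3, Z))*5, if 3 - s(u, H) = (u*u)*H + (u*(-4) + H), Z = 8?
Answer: -410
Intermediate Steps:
s(u, H) = 3 - H + 4*u - H*u**2 (s(u, H) = 3 - ((u*u)*H + (u*(-4) + H)) = 3 - (u**2*H + (-4*u + H)) = 3 - (H*u**2 + (H - 4*u)) = 3 - (H - 4*u + H*u**2) = 3 + (-H + 4*u - H*u**2) = 3 - H + 4*u - H*u**2)
(7 + s(-3, Z))*5 = (7 + (3 - 1*8 + 4*(-3) - 1*8*(-3)**2))*5 = (7 + (3 - 8 - 12 - 1*8*9))*5 = (7 + (3 - 8 - 12 - 72))*5 = (7 - 89)*5 = -82*5 = -410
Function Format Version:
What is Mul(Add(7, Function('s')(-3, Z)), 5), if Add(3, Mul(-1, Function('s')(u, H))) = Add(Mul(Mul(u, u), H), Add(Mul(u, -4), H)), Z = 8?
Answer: -410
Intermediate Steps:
Function('s')(u, H) = Add(3, Mul(-1, H), Mul(4, u), Mul(-1, H, Pow(u, 2))) (Function('s')(u, H) = Add(3, Mul(-1, Add(Mul(Mul(u, u), H), Add(Mul(u, -4), H)))) = Add(3, Mul(-1, Add(Mul(Pow(u, 2), H), Add(Mul(-4, u), H)))) = Add(3, Mul(-1, Add(Mul(H, Pow(u, 2)), Add(H, Mul(-4, u))))) = Add(3, Mul(-1, Add(H, Mul(-4, u), Mul(H, Pow(u, 2))))) = Add(3, Add(Mul(-1, H), Mul(4, u), Mul(-1, H, Pow(u, 2)))) = Add(3, Mul(-1, H), Mul(4, u), Mul(-1, H, Pow(u, 2))))
Mul(Add(7, Function('s')(-3, Z)), 5) = Mul(Add(7, Add(3, Mul(-1, 8), Mul(4, -3), Mul(-1, 8, Pow(-3, 2)))), 5) = Mul(Add(7, Add(3, -8, -12, Mul(-1, 8, 9))), 5) = Mul(Add(7, Add(3, -8, -12, -72)), 5) = Mul(Add(7, -89), 5) = Mul(-82, 5) = -410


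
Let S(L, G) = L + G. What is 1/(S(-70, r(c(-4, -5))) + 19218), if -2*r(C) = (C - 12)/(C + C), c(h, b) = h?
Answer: 1/19147 ≈ 5.2228e-5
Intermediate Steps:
r(C) = -(-12 + C)/(4*C) (r(C) = -(C - 12)/(2*(C + C)) = -(-12 + C)/(2*(2*C)) = -(-12 + C)*1/(2*C)/2 = -(-12 + C)/(4*C))
S(L, G) = G + L
1/(S(-70, r(c(-4, -5))) + 19218) = 1/(((1/4)*(12 - 1*(-4))/(-4) - 70) + 19218) = 1/(((1/4)*(-1/4)*(12 + 4) - 70) + 19218) = 1/(((1/4)*(-1/4)*16 - 70) + 19218) = 1/((-1 - 70) + 19218) = 1/(-71 + 19218) = 1/19147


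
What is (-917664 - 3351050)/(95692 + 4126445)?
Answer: -4268714/4222137 ≈ -1.0110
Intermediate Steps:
(-917664 - 3351050)/(95692 + 4126445) = -4268714/4222137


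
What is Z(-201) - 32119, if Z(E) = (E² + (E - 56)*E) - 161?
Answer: 59778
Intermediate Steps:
Z(E) = -161 + E² + E*(-56 + E) (Z(E) = (E² + (-56 + E)*E) - 161 = (E² + E*(-56 + E)) - 161 = -161 + E² + E*(-56 + E))
Z(-201) - 32119 = (-161 - 56*(-201) + 2*(-201)²) - 32119 = (-161 + 11256 + 2*40401) - 32119 = (-161 + 11256 + 80802) - 32119 = 91897 - 32119 = 59778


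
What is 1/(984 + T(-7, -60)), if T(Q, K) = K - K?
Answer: 1/984 ≈ 0.0010163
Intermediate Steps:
T(Q, K) = 0
1/(984 + T(-7, -60)) = 1/(984 + 0) = 1/984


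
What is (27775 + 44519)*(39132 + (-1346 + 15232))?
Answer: 3832883292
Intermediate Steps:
(27775 + 44519)*(39132 + (-1346 + 15232)) = 72294*(39132 + 13886) = 72294*53018 = 3832883292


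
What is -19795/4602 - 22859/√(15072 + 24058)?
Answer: -19795/4602 - 22859*√39130/39130 ≈ -119.86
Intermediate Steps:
-19795/4602 - 22859/√(15072 + 24058) = -19795*1/4602 - 22859*√39130/39130 = -19795/4602 - 22859*√39130/39130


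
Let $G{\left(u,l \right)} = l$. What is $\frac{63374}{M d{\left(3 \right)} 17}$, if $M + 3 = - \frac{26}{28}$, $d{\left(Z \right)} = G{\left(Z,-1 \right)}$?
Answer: $\frac{887236}{935} \approx 948.92$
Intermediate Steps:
$d{\left(Z \right)} = -1$
$M = - \frac{55}{14}$ ($M = -3 - \frac{26}{28} = -3 - \frac{13}{14} = - \frac{55}{14} \approx -3.9286$)
$\frac{63374}{M d{\left(3 \right)} 17} = \frac{63374}{\left(- \frac{55}{14}\right) \left(-1\right) 17} = \frac{63374}{\frac{55}{14} \cdot 17} = \frac{63374}{\frac{935}{14}} = 63374 \cdot \frac{14}{935} = \frac{887236}{935}$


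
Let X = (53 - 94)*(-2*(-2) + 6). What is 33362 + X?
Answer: 32952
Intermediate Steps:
X = -410 (X = -41*(4 + 6) = -41*10 = -410)
33362 + X = 33362 - 410 = 32952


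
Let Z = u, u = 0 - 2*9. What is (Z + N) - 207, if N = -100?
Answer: -325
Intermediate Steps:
u = -18 (u = 0 - 18 = -18)
Z = -18
(Z + N) - 207 = (-18 - 100) - 207 = -118 - 207 = -325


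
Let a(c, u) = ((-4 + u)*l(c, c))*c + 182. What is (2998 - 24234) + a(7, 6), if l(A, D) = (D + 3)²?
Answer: -19654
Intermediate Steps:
l(A, D) = (3 + D)²
a(c, u) = 182 + c*(3 + c)²*(-4 + u) (a(c, u) = ((-4 + u)*(3 + c)²)*c + 182 = ((3 + c)²*(-4 + u))*c + 182 = c*(3 + c)²*(-4 + u) + 182 = 182 + c*(3 + c)²*(-4 + u))
(2998 - 24234) + a(7, 6) = (2998 - 24234) + (182 - 4*7*(3 + 7)² + 7*6*(3 + 7)²) = -21236 + (182 - 4*7*10² + 7*6*10²) = -21236 + (182 - 4*7*100 + 7*6*100) = -21236 + (182 - 2800 + 4200) = -21236 + 1582 = -19654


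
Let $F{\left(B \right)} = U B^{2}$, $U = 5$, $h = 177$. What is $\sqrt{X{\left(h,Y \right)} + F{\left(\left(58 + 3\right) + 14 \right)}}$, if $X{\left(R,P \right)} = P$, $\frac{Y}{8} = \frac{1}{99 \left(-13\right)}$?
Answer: $\frac{\sqrt{5176151981}}{429} \approx 167.71$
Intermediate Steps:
$Y = - \frac{8}{1287}$ ($Y = 8 \frac{1}{99 \left(-13\right)} = 8 \cdot \frac{1}{99} \left(- \frac{1}{13}\right) = 8 \left(- \frac{1}{1287}\right) = - \frac{8}{1287} \approx -0.006216$)
$F{\left(B \right)} = 5 B^{2}$
$\sqrt{X{\left(h,Y \right)} + F{\left(\left(58 + 3\right) + 14 \right)}} = \sqrt{- \frac{8}{1287} + 5 \left(\left(58 + 3\right) + 14\right)^{2}} = \sqrt{- \frac{8}{1287} + 5 \left(61 + 14\right)^{2}} = \sqrt{- \frac{8}{1287} + 5 \cdot 75^{2}} = \sqrt{- \frac{8}{1287} + 5 \cdot 5625} = \sqrt{- \frac{8}{1287} + 28125} = \sqrt{\frac{36196867}{1287}} = \frac{\sqrt{5176151981}}{429}$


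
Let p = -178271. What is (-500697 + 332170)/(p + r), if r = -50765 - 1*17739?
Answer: 168527/246775 ≈ 0.68292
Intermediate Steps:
r = -68504 (r = -50765 - 17739 = -68504)
(-500697 + 332170)/(p + r) = (-500697 + 332170)/(-178271 - 68504) = -168527/(-246775) = -168527*(-1/246775) = 168527/246775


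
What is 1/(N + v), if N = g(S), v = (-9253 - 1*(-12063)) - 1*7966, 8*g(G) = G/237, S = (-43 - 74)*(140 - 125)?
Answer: -632/3259177 ≈ -0.00019391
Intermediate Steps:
S = -1755 (S = -117*15 = -1755)
g(G) = G/1896 (g(G) = (G/237)/8 = G/1896)
v = -5156 (v = (-9253 + 12063) - 7966 = 2810 - 7966 = -5156)
N = -585/632 (N = (1/1896)*(-1755) = -585/632 ≈ -0.92563)
1/(N + v) = 1/(-585/632 - 5156) = 1/(-3259177/632) = -632/3259177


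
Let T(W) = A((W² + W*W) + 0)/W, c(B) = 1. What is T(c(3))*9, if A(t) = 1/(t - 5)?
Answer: -3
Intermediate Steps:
A(t) = 1/(-5 + t)
T(W) = 1/(W*(-5 + 2*W²)) (T(W) = 1/((-5 + ((W² + W*W) + 0))*W) = 1/((-5 + ((W² + W²) + 0))*W) = 1/((-5 + (2*W² + 0))*W) = 1/((-5 + 2*W²)*W) = 1/(W*(-5 + 2*W²)))
T(c(3))*9 = (1/(1*(-5 + 2*1²)))*9 = (1/(-5 + 2*1))*9 = (1/(-5 + 2))*9 = (1/(-3))*9 = (1*(-⅓))*9 = -⅓*9 = -3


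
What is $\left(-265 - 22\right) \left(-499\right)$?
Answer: $143213$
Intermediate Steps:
$\left(-265 - 22\right) \left(-499\right) = \left(-287\right) \left(-499\right) = 143213$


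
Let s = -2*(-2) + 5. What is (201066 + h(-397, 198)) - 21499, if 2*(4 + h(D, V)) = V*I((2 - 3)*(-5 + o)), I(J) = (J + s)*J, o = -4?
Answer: 195601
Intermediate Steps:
s = 9 (s = 4 + 5 = 9)
I(J) = J*(9 + J) (I(J) = (J + 9)*J = (9 + J)*J = J*(9 + J))
h(D, V) = -4 + 81*V (h(D, V) = -4 + (V*(((2 - 3)*(-5 - 4))*(9 + (2 - 3)*(-5 - 4))))/2 = -4 + (V*((-1*(-9))*(9 - 1*(-9))))/2 = -4 + (V*(9*(9 + 9)))/2 = -4 + (V*(9*18))/2 = -4 + (V*162)/2 = -4 + (162*V)/2 = -4 + 81*V)
(201066 + h(-397, 198)) - 21499 = (201066 + (-4 + 81*198)) - 21499 = (201066 + (-4 + 16038)) - 21499 = (201066 + 16034) - 21499 = 217100 - 21499 = 195601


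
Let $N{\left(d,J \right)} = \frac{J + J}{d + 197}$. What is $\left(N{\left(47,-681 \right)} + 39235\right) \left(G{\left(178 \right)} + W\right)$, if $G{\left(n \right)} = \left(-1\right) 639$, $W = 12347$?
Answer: $\frac{28017179606}{61} \approx 4.593 \cdot 10^{8}$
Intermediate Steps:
$G{\left(n \right)} = -639$
$N{\left(d,J \right)} = \frac{2 J}{197 + d}$
$\left(N{\left(47,-681 \right)} + 39235\right) \left(G{\left(178 \right)} + W\right) = \left(2 \left(-681\right) \frac{1}{197 + 47} + 39235\right) \left(-639 + 12347\right) = \left(2 \left(-681\right) \frac{1}{244} + 39235\right) 11708 = \left(- \frac{681}{122} + 39235\right) 11708 = \frac{4785989}{122} \cdot 11708 = \frac{28017179606}{61}$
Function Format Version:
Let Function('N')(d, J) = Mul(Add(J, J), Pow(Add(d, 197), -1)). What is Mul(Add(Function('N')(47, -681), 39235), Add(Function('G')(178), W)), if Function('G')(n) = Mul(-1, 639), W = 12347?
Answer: Rational(28017179606, 61) ≈ 4.5930e+8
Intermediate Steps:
Function('G')(n) = -639
Function('N')(d, J) = Mul(2, J, Pow(Add(197, d), -1)) (Function('N')(d, J) = Mul(Mul(2, J), Pow(Add(197, d), -1)) = Mul(2, J, Pow(Add(197, d), -1)))
Mul(Add(Function('N')(47, -681), 39235), Add(Function('G')(178), W)) = Mul(Add(Mul(2, -681, Pow(Add(197, 47), -1)), 39235), Add(-639, 12347)) = Mul(Add(Mul(2, -681, Pow(244, -1)), 39235), 11708) = Mul(Add(Mul(2, -681, Rational(1, 244)), 39235), 11708) = Mul(Add(Rational(-681, 122), 39235), 11708) = Mul(Rational(4785989, 122), 11708) = Rational(28017179606, 61)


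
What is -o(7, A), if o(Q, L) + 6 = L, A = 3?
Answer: 3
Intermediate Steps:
o(Q, L) = -6 + L
-o(7, A) = -(-6 + 3) = -1*(-3) = 3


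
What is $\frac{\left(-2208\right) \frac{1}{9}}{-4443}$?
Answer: $\frac{736}{13329} \approx 0.055218$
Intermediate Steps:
$\frac{\left(-2208\right) \frac{1}{9}}{-4443} = \left(-2208\right) \frac{1}{9} \left(- \frac{1}{4443}\right) = \left(- \frac{736}{3}\right) \left(- \frac{1}{4443}\right) = \frac{736}{13329}$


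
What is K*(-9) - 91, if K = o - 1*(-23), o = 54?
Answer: -784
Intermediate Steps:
K = 77 (K = 54 - 1*(-23) = 54 + 23 = 77)
K*(-9) - 91 = 77*(-9) - 91 = -693 - 91 = -784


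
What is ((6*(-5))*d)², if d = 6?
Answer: 32400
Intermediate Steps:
((6*(-5))*d)² = ((6*(-5))*6)² = (-30*6)² = (-180)² = 32400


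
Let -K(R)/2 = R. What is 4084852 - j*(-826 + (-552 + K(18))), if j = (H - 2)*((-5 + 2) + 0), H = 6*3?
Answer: 4016980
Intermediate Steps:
K(R) = -2*R
H = 18
j = -48 (j = (18 - 2)*((-5 + 2) + 0) = 16*(-3 + 0) = 16*(-3) = -48)
4084852 - j*(-826 + (-552 + K(18))) = 4084852 - (-48)*(-826 + (-552 - 2*18)) = 4084852 - (-48)*(-826 + (-552 - 36)) = 4084852 - (-48)*(-826 - 588) = 4084852 - (-48)*(-1414) = 4084852 - 1*67872 = 4084852 - 67872 = 4016980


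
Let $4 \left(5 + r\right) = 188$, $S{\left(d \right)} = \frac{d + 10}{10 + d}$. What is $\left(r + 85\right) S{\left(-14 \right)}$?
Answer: $127$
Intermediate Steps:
$S{\left(d \right)} = 1$ ($S{\left(d \right)} = \frac{10 + d}{10 + d} = 1$)
$r = 42$ ($r = -5 + \frac{1}{4} \cdot 188 = -5 + 47 = 42$)
$\left(r + 85\right) S{\left(-14 \right)} = \left(42 + 85\right) 1 = 127 \cdot 1 = 127$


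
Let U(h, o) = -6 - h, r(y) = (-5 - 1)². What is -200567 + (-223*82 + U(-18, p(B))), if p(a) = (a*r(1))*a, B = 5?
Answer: -218841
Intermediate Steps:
r(y) = 36 (r(y) = (-6)² = 36)
p(a) = 36*a² (p(a) = (a*36)*a = (36*a)*a = 36*a²)
-200567 + (-223*82 + U(-18, p(B))) = -200567 + (-223*82 + (-6 - 1*(-18))) = -200567 + (-18286 + (-6 + 18)) = -200567 + (-18286 + 12) = -200567 - 18274 = -218841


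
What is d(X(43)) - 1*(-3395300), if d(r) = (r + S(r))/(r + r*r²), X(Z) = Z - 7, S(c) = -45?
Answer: 17614816399/5188 ≈ 3.3953e+6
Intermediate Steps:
X(Z) = -7 + Z
d(r) = (-45 + r)/(r + r³) (d(r) = (r - 45)/(r + r*r²) = (-45 + r)/(r + r³))
d(X(43)) - 1*(-3395300) = (-45 + (-7 + 43))/((-7 + 43) + (-7 + 43)³) - 1*(-3395300) = (-45 + 36)/(36 + 36³) + 3395300 = -9/(36 + 46656) + 3395300 = -9/46692 + 3395300 = (1/46692)*(-9) + 3395300 = -1/5188 + 3395300 = 17614816399/5188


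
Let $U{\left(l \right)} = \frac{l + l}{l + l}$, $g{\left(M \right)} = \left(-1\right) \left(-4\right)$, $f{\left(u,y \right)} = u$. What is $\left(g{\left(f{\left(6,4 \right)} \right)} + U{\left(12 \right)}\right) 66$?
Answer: $330$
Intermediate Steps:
$g{\left(M \right)} = 4$
$U{\left(l \right)} = 1$ ($U{\left(l \right)} = \frac{2 l}{2 l} = 2 l \frac{1}{2 l} = 1$)
$\left(g{\left(f{\left(6,4 \right)} \right)} + U{\left(12 \right)}\right) 66 = \left(4 + 1\right) 66 = 5 \cdot 66 = 330$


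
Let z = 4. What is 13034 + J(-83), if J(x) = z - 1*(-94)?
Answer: 13132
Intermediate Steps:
J(x) = 98 (J(x) = 4 - 1*(-94) = 4 + 94 = 98)
13034 + J(-83) = 13034 + 98 = 13132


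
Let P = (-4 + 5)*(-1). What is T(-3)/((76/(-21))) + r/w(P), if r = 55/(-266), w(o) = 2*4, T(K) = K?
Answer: 1709/2128 ≈ 0.80310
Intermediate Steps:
P = -1 (P = 1*(-1) = -1)
w(o) = 8
r = -55/266 (r = 55*(-1/266) = -55/266 ≈ -0.20677)
T(-3)/((76/(-21))) + r/w(P) = -3/(76/(-21)) - 55/266/8 = -3/(76*(-1/21)) - 55/266*⅛ = -3/(-76/21) - 55/2128 = -3*(-21/76) - 55/2128 = 63/76 - 55/2128 = 1709/2128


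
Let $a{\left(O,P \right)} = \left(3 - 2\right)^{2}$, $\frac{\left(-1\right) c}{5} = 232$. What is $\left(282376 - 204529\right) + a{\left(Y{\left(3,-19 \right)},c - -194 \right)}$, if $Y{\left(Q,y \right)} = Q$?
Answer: $77848$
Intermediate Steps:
$c = -1160$ ($c = \left(-5\right) 232 = -1160$)
$a{\left(O,P \right)} = 1$ ($a{\left(O,P \right)} = 1^{2} = 1$)
$\left(282376 - 204529\right) + a{\left(Y{\left(3,-19 \right)},c - -194 \right)} = \left(282376 - 204529\right) + 1 = 77847 + 1 = 77848$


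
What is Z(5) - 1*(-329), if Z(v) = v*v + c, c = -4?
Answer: 350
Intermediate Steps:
Z(v) = -4 + v² (Z(v) = v*v - 4 = v² - 4 = -4 + v²)
Z(5) - 1*(-329) = (-4 + 5²) - 1*(-329) = (-4 + 25) + 329 = 21 + 329 = 350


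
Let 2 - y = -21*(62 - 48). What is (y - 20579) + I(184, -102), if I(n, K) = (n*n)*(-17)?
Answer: -595835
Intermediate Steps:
y = 296 (y = 2 - (-21)*(62 - 48) = 2 - (-21)*14 = 2 - 1*(-294) = 2 + 294 = 296)
I(n, K) = -17*n**2 (I(n, K) = n**2*(-17) = -17*n**2)
(y - 20579) + I(184, -102) = (296 - 20579) - 17*184**2 = -20283 - 17*33856 = -20283 - 575552 = -595835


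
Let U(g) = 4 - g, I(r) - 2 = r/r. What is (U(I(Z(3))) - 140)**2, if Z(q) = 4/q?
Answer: 19321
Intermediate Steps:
I(r) = 3 (I(r) = 2 + r/r = 2 + 1 = 3)
(U(I(Z(3))) - 140)**2 = ((4 - 1*3) - 140)**2 = ((4 - 3) - 140)**2 = (1 - 140)**2 = (-139)**2 = 19321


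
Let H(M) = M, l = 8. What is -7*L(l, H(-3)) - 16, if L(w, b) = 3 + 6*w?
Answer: -373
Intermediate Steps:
-7*L(l, H(-3)) - 16 = -7*(3 + 6*8) - 16 = -7*(3 + 48) - 16 = -7*51 - 16 = -357 - 16 = -373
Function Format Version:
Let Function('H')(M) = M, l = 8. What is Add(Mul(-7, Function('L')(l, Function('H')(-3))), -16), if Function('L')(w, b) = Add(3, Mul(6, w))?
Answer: -373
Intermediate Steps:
Add(Mul(-7, Function('L')(l, Function('H')(-3))), -16) = Add(Mul(-7, Add(3, Mul(6, 8))), -16) = Add(Mul(-7, Add(3, 48)), -16) = Add(Mul(-7, 51), -16) = Add(-357, -16) = -373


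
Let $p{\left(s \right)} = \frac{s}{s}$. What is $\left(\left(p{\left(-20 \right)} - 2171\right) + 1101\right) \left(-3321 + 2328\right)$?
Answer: $1061517$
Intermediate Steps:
$p{\left(s \right)} = 1$
$\left(\left(p{\left(-20 \right)} - 2171\right) + 1101\right) \left(-3321 + 2328\right) = \left(\left(1 - 2171\right) + 1101\right) \left(-3321 + 2328\right) = \left(-2170 + 1101\right) \left(-993\right) = \left(-1069\right) \left(-993\right) = 1061517$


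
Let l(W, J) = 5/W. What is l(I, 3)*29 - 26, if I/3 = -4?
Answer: -457/12 ≈ -38.083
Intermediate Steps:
I = -12 (I = 3*(-4) = -12)
l(I, 3)*29 - 26 = (5/(-12))*29 - 26 = (5*(-1/12))*29 - 26 = -5/12*29 - 26 = -145/12 - 26 = -457/12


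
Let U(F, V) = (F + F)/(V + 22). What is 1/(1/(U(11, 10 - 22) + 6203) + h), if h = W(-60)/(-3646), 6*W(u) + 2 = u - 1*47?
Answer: 113120796/581869 ≈ 194.41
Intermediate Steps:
U(F, V) = 2*F/(22 + V) (U(F, V) = (2*F)/(22 + V) = 2*F/(22 + V))
W(u) = -49/6 + u/6 (W(u) = -⅓ + (u - 1*47)/6 = -⅓ + (u - 47)/6 = -⅓ + (-47 + u)/6 = -⅓ + (-47/6 + u/6) = -49/6 + u/6)
h = 109/21876 (h = (-49/6 + (⅙)*(-60))/(-3646) = (-49/6 - 10)*(-1/3646) = -109/6*(-1/3646) = 109/21876 ≈ 0.0049826)
1/(1/(U(11, 10 - 22) + 6203) + h) = 1/(1/(2*11/(22 + (10 - 22)) + 6203) + 109/21876) = 1/(1/(2*11/(22 - 12) + 6203) + 109/21876) = 1/(1/(2*11/10 + 6203) + 109/21876) = 1/(1/(2*11*(⅒) + 6203) + 109/21876) = 1/(1/(11/5 + 6203) + 109/21876) = 1/(1/(31026/5) + 109/21876) = 1/(5/31026 + 109/21876) = 1/(581869/113120796) = 113120796/581869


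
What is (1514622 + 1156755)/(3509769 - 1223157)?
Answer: 890459/762204 ≈ 1.1683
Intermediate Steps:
(1514622 + 1156755)/(3509769 - 1223157) = 2671377/2286612 = 2671377*(1/2286612) = 890459/762204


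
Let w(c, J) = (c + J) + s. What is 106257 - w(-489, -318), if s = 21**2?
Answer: 106623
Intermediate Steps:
s = 441
w(c, J) = 441 + J + c (w(c, J) = (c + J) + 441 = (J + c) + 441 = 441 + J + c)
106257 - w(-489, -318) = 106257 - (441 - 318 - 489) = 106257 - 1*(-366) = 106257 + 366 = 106623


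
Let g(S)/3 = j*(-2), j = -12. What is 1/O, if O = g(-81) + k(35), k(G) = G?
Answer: 1/107 ≈ 0.0093458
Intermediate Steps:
g(S) = 72 (g(S) = 3*(-12*(-2)) = 3*24 = 72)
O = 107 (O = 72 + 35 = 107)
1/O = 1/107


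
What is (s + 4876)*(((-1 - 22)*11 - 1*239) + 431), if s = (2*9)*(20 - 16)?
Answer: -301828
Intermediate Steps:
s = 72 (s = 18*4 = 72)
(s + 4876)*(((-1 - 22)*11 - 1*239) + 431) = (72 + 4876)*(((-1 - 22)*11 - 1*239) + 431) = 4948*((-23*11 - 239) + 431) = 4948*((-253 - 239) + 431) = 4948*(-492 + 431) = 4948*(-61) = -301828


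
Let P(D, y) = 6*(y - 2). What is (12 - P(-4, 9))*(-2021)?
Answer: 60630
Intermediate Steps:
P(D, y) = -12 + 6*y (P(D, y) = 6*(-2 + y) = -12 + 6*y)
(12 - P(-4, 9))*(-2021) = (12 - (-12 + 6*9))*(-2021) = (12 - (-12 + 54))*(-2021) = (12 - 1*42)*(-2021) = (12 - 42)*(-2021) = -30*(-2021) = 60630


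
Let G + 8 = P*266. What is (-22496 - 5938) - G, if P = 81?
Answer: -49972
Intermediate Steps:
G = 21538 (G = -8 + 81*266 = -8 + 21546 = 21538)
(-22496 - 5938) - G = (-22496 - 5938) - 1*21538 = -28434 - 21538 = -49972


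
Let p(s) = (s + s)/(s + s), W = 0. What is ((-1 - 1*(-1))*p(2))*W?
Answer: 0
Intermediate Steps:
p(s) = 1 (p(s) = (2*s)/((2*s)) = (2*s)*(1/(2*s)) = 1)
((-1 - 1*(-1))*p(2))*W = ((-1 - 1*(-1))*1)*0 = ((-1 + 1)*1)*0 = (0*1)*0 = 0*0 = 0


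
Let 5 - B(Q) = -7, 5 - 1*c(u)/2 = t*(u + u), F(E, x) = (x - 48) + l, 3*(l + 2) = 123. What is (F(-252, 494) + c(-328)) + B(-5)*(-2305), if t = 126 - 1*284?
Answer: -234461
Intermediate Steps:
l = 39 (l = -2 + (⅓)*123 = -2 + 41 = 39)
t = -158 (t = 126 - 284 = -158)
F(E, x) = -9 + x (F(E, x) = (x - 48) + 39 = (-48 + x) + 39 = -9 + x)
c(u) = 10 + 632*u (c(u) = 10 - (-316)*(u + u) = 10 - (-316)*2*u = 10 - (-632)*u = 10 + 632*u)
B(Q) = 12 (B(Q) = 5 - 1*(-7) = 5 + 7 = 12)
(F(-252, 494) + c(-328)) + B(-5)*(-2305) = ((-9 + 494) + (10 + 632*(-328))) + 12*(-2305) = (485 + (10 - 207296)) - 27660 = (485 - 207286) - 27660 = -206801 - 27660 = -234461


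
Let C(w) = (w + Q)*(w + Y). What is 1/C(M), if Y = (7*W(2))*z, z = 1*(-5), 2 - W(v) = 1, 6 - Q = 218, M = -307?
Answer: 1/177498 ≈ 5.6339e-6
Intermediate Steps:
Q = -212 (Q = 6 - 1*218 = 6 - 218 = -212)
W(v) = 1 (W(v) = 2 - 1*1 = 2 - 1 = 1)
z = -5
Y = -35 (Y = (7*1)*(-5) = 7*(-5) = -35)
C(w) = (-212 + w)*(-35 + w) (C(w) = (w - 212)*(w - 35) = (-212 + w)*(-35 + w))
1/C(M) = 1/(7420 + (-307)² - 247*(-307)) = 1/(7420 + 94249 + 75829) = 1/177498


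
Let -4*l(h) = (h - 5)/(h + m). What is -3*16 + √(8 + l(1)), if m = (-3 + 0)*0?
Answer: -45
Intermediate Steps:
m = 0 (m = -3*0 = 0)
l(h) = -(-5 + h)/(4*h) (l(h) = -(h - 5)/(4*(h + 0)) = -(-5 + h)/(4*h))
-3*16 + √(8 + l(1)) = -3*16 + √(8 + (¼)*(5 - 1*1)/1) = -48 + √(8 + (¼)*1*(5 - 1)) = -48 + √(8 + (¼)*1*4) = -48 + √(8 + 1) = -48 + √9 = -48 + 3 = -45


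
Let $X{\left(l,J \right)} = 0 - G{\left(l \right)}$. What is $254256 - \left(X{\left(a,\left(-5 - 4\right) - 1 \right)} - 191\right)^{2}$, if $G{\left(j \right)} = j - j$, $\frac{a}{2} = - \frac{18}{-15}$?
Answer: $217775$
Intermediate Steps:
$a = \frac{12}{5}$ ($a = 2 \left(- \frac{18}{-15}\right) = 2 \left(\left(-18\right) \left(- \frac{1}{15}\right)\right) = 2 \cdot \frac{6}{5} = \frac{12}{5} \approx 2.4$)
$G{\left(j \right)} = 0$
$X{\left(l,J \right)} = 0$ ($X{\left(l,J \right)} = 0 - 0 = 0 + 0 = 0$)
$254256 - \left(X{\left(a,\left(-5 - 4\right) - 1 \right)} - 191\right)^{2} = 254256 - \left(0 - 191\right)^{2} = 254256 - \left(-191\right)^{2} = 254256 - 36481 = 217775$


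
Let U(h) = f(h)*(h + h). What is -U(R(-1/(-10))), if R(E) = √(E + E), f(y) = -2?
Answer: 4*√5/5 ≈ 1.7889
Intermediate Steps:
R(E) = √2*√E (R(E) = √(2*E) = √2*√E)
U(h) = -4*h (U(h) = -2*(h + h) = -4*h)
-U(R(-1/(-10))) = -(-4)*√2*√(-1/(-10)) = -(-4)*√2*√(-1*(-⅒)) = -(-4)*√2*√(⅒) = -(-4)*√2*(√10/10) = -(-4)*√5/5 = 4*√5/5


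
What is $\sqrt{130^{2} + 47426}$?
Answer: $\sqrt{64326} \approx 253.63$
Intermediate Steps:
$\sqrt{130^{2} + 47426} = \sqrt{16900 + 47426} = \sqrt{64326}$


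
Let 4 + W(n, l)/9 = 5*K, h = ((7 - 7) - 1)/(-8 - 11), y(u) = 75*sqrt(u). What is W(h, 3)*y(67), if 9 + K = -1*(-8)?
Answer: -6075*sqrt(67) ≈ -49726.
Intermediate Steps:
K = -1 (K = -9 - 1*(-8) = -9 + 8 = -1)
h = 1/19 (h = (0 - 1)/(-19) = -1*(-1/19) = 1/19 ≈ 0.052632)
W(n, l) = -81 (W(n, l) = -36 + 9*(5*(-1)) = -36 + 9*(-5) = -36 - 45 = -81)
W(h, 3)*y(67) = -6075*sqrt(67)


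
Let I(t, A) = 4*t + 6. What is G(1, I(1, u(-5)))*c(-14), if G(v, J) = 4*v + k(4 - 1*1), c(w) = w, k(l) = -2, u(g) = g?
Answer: -28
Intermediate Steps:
I(t, A) = 6 + 4*t
G(v, J) = -2 + 4*v (G(v, J) = 4*v - 2 = -2 + 4*v)
G(1, I(1, u(-5)))*c(-14) = (-2 + 4*1)*(-14) = (-2 + 4)*(-14) = 2*(-14) = -28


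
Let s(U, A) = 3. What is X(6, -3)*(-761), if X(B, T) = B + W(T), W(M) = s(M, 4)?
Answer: -6849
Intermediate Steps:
W(M) = 3
X(B, T) = 3 + B (X(B, T) = B + 3 = 3 + B)
X(6, -3)*(-761) = (3 + 6)*(-761) = 9*(-761) = -6849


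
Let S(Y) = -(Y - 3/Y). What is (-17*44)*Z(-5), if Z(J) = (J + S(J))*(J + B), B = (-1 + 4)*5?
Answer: 4488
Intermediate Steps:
B = 15 (B = 3*5 = 15)
S(Y) = -Y + 3/Y
Z(J) = 3*(15 + J)/J (Z(J) = (J + (-J + 3/J))*(J + 15) = (3/J)*(15 + J) = 3*(15 + J)/J)
(-17*44)*Z(-5) = (-17*44)*(3 + 45/(-5)) = -748*(3 + 45*(-⅕)) = -748*(3 - 9) = -748*(-6) = 4488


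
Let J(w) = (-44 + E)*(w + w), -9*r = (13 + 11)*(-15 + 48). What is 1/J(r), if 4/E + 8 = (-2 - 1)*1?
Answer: 1/7808 ≈ 0.00012807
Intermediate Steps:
r = -88 (r = -(13 + 11)*(-15 + 48)/9 = -8*33/3 = -⅑*792 = -88)
E = -4/11 (E = 4/(-8 + (-2 - 1)*1) = 4/(-8 - 3*1) = 4/(-8 - 3) = 4/(-11) = 4*(-1/11) = -4/11 ≈ -0.36364)
J(w) = -976*w/11 (J(w) = (-44 - 4/11)*(w + w) = -976*w/11)
1/J(r) = 1/(-976/11*(-88)) = 1/7808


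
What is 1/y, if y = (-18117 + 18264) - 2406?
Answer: -1/2259 ≈ -0.00044267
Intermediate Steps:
y = -2259 (y = 147 - 2406 = -2259)
1/y = 1/(-2259) = -1/2259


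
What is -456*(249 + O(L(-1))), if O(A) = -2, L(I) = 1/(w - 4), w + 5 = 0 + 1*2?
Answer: -112632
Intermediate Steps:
w = -3 (w = -5 + (0 + 1*2) = -5 + (0 + 2) = -5 + 2 = -3)
L(I) = -⅐ (L(I) = 1/(-3 - 4) = 1/(-7) = -⅐)
-456*(249 + O(L(-1))) = -456*(249 - 2) = -456*247 = -112632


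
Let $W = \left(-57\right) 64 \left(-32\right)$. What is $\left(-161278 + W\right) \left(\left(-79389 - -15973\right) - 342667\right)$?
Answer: $18087748986$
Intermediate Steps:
$W = 116736$ ($W = \left(-3648\right) \left(-32\right) = 116736$)
$\left(-161278 + W\right) \left(\left(-79389 - -15973\right) - 342667\right) = \left(-161278 + 116736\right) \left(\left(-79389 - -15973\right) - 342667\right) = - 44542 \left(\left(-79389 + 15973\right) - 342667\right) = - 44542 \left(-63416 - 342667\right) = \left(-44542\right) \left(-406083\right) = 18087748986$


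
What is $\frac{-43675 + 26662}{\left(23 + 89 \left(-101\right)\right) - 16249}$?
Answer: $\frac{5671}{8405} \approx 0.67472$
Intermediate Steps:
$\frac{-43675 + 26662}{\left(23 + 89 \left(-101\right)\right) - 16249} = - \frac{17013}{\left(23 - 8989\right) - 16249} = - \frac{17013}{-8966 - 16249} = - \frac{17013}{-25215} = \left(-17013\right) \left(- \frac{1}{25215}\right) = \frac{5671}{8405}$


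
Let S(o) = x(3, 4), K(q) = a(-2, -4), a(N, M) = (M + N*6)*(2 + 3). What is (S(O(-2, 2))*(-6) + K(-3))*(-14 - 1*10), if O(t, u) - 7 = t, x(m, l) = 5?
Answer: 2640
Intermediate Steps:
a(N, M) = 5*M + 30*N (a(N, M) = (M + 6*N)*5 = 5*M + 30*N)
K(q) = -80 (K(q) = 5*(-4) + 30*(-2) = -20 - 60 = -80)
O(t, u) = 7 + t
S(o) = 5
(S(O(-2, 2))*(-6) + K(-3))*(-14 - 1*10) = (5*(-6) - 80)*(-14 - 1*10) = (-30 - 80)*(-14 - 10) = -110*(-24) = 2640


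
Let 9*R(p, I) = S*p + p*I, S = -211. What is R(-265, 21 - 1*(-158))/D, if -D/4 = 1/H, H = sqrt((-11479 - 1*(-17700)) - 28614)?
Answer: -14840*I*sqrt(457)/9 ≈ -35249.0*I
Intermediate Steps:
R(p, I) = -211*p/9 + I*p/9 (R(p, I) = (-211*p + p*I)/9 = (-211*p + I*p)/9 = -211*p/9 + I*p/9)
H = 7*I*sqrt(457) (H = sqrt((-11479 + 17700) - 28614) = sqrt(6221 - 28614) = sqrt(-22393) = 7*I*sqrt(457) ≈ 149.64*I)
D = 4*I*sqrt(457)/3199 (D = -4*(-I*sqrt(457)/3199) = -(-4)*I*sqrt(457)/3199 = 4*I*sqrt(457)/3199 ≈ 0.02673*I)
R(-265, 21 - 1*(-158))/D = ((1/9)*(-265)*(-211 + (21 - 1*(-158))))/((4*I*sqrt(457)/3199)) = ((1/9)*(-265)*(-211 + (21 + 158)))*(-7*I*sqrt(457)/4) = ((1/9)*(-265)*(-211 + 179))*(-7*I*sqrt(457)/4) = ((1/9)*(-265)*(-32))*(-7*I*sqrt(457)/4) = 8480*(-7*I*sqrt(457)/4)/9 = -14840*I*sqrt(457)/9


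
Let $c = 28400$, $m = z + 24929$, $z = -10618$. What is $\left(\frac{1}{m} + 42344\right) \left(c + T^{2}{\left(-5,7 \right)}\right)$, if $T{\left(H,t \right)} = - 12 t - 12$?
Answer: $\frac{22794731195760}{14311} \approx 1.5928 \cdot 10^{9}$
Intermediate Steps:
$m = 14311$ ($m = -10618 + 24929 = 14311$)
$T{\left(H,t \right)} = -12 - 12 t$
$\left(\frac{1}{m} + 42344\right) \left(c + T^{2}{\left(-5,7 \right)}\right) = \left(\frac{1}{14311} + 42344\right) \left(28400 + \left(-12 - 84\right)^{2}\right) = \frac{605984985 \left(28400 + \left(-96\right)^{2}\right)}{14311} = \frac{605984985 \left(28400 + 9216\right)}{14311} = \frac{605984985}{14311} \cdot 37616 = \frac{22794731195760}{14311}$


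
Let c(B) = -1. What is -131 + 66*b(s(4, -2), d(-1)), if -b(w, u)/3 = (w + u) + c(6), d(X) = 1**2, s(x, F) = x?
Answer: -923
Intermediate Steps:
d(X) = 1
b(w, u) = 3 - 3*u - 3*w (b(w, u) = -3*((w + u) - 1) = -3*((u + w) - 1) = -3*(-1 + u + w) = 3 - 3*u - 3*w)
-131 + 66*b(s(4, -2), d(-1)) = -131 + 66*(3 - 3*1 - 3*4) = -131 + 66*(3 - 3 - 12) = -131 + 66*(-12) = -131 - 792 = -923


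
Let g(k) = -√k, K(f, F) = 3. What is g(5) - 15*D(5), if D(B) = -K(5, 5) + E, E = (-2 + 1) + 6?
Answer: -30 - √5 ≈ -32.236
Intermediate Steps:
E = 5 (E = -1 + 6 = 5)
D(B) = 2 (D(B) = -1*3 + 5 = -3 + 5 = 2)
g(5) - 15*D(5) = -√5 - 15*2 = -√5 - 30 = -30 - √5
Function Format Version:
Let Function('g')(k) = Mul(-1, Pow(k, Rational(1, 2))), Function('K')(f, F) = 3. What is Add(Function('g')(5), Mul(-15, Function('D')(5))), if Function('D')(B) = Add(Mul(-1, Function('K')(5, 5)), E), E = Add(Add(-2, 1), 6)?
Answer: Add(-30, Mul(-1, Pow(5, Rational(1, 2)))) ≈ -32.236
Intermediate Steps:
E = 5 (E = Add(-1, 6) = 5)
Function('D')(B) = 2 (Function('D')(B) = Add(Mul(-1, 3), 5) = Add(-3, 5) = 2)
Add(Function('g')(5), Mul(-15, Function('D')(5))) = Add(Mul(-1, Pow(5, Rational(1, 2))), Mul(-15, 2)) = Add(Mul(-1, Pow(5, Rational(1, 2))), -30) = Add(-30, Mul(-1, Pow(5, Rational(1, 2))))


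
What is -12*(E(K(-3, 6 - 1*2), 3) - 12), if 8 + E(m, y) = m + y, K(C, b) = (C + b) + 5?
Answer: 132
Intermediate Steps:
K(C, b) = 5 + C + b
E(m, y) = -8 + m + y (E(m, y) = -8 + (m + y) = -8 + m + y)
-12*(E(K(-3, 6 - 1*2), 3) - 12) = -12*((-8 + (5 - 3 + (6 - 1*2)) + 3) - 12) = -12*((-8 + (5 - 3 + (6 - 2)) + 3) - 12) = -12*((-8 + (5 - 3 + 4) + 3) - 12) = -12*((-8 + 6 + 3) - 12) = -12*(1 - 12) = -12*(-11) = 132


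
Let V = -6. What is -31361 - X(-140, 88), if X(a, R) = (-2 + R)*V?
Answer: -30845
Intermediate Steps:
X(a, R) = 12 - 6*R (X(a, R) = (-2 + R)*(-6) = 12 - 6*R)
-31361 - X(-140, 88) = -31361 - (12 - 6*88) = -31361 - (12 - 528) = -31361 - 1*(-516) = -31361 + 516 = -30845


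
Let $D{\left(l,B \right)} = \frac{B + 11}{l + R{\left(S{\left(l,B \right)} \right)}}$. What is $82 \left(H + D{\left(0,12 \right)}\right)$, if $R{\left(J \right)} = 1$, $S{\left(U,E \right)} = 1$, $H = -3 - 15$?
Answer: $410$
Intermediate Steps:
$H = -18$ ($H = -3 - 15 = -18$)
$D{\left(l,B \right)} = \frac{11 + B}{1 + l}$ ($D{\left(l,B \right)} = \frac{B + 11}{l + 1} = \frac{11 + B}{1 + l}$)
$82 \left(H + D{\left(0,12 \right)}\right) = 82 \left(-18 + \frac{11 + 12}{1 + 0}\right) = 82 \left(-18 + 1^{-1} \cdot 23\right) = 82 \left(-18 + 1 \cdot 23\right) = 82 \left(-18 + 23\right) = 82 \cdot 5 = 410$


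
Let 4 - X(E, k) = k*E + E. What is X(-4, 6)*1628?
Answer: 52096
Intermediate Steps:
X(E, k) = 4 - E - E*k (X(E, k) = 4 - (k*E + E) = 4 - (E*k + E) = 4 - (E + E*k) = 4 + (-E - E*k) = 4 - E - E*k)
X(-4, 6)*1628 = (4 - 1*(-4) - 1*(-4)*6)*1628 = (4 + 4 + 24)*1628 = 32*1628 = 52096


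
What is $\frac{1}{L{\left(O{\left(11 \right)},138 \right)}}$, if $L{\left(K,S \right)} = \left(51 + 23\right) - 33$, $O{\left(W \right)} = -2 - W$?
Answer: $\frac{1}{41} \approx 0.02439$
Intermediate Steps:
$L{\left(K,S \right)} = 41$ ($L{\left(K,S \right)} = 74 - 33 = 41$)
$\frac{1}{L{\left(O{\left(11 \right)},138 \right)}} = \frac{1}{41}$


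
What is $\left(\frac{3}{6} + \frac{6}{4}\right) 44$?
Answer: $88$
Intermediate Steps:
$\left(\frac{3}{6} + \frac{6}{4}\right) 44 = \left(3 \cdot \frac{1}{6} + 6 \cdot \frac{1}{4}\right) 44 = \left(\frac{1}{2} + \frac{3}{2}\right) 44 = 2 \cdot 44 = 88$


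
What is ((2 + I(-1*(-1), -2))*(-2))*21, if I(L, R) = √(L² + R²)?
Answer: -84 - 42*√5 ≈ -177.91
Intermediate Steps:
((2 + I(-1*(-1), -2))*(-2))*21 = ((2 + √((-1*(-1))² + (-2)²))*(-2))*21 = ((2 + √(1² + 4))*(-2))*21 = ((2 + √(1 + 4))*(-2))*21 = ((2 + √5)*(-2))*21 = (-4 - 2*√5)*21 = -84 - 42*√5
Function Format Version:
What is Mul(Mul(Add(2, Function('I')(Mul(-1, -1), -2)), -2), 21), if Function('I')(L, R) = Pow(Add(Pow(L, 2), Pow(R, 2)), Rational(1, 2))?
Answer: Add(-84, Mul(-42, Pow(5, Rational(1, 2)))) ≈ -177.91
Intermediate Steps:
Mul(Mul(Add(2, Function('I')(Mul(-1, -1), -2)), -2), 21) = Mul(Mul(Add(2, Pow(Add(Pow(Mul(-1, -1), 2), Pow(-2, 2)), Rational(1, 2))), -2), 21) = Mul(Mul(Add(2, Pow(Add(Pow(1, 2), 4), Rational(1, 2))), -2), 21) = Mul(Mul(Add(2, Pow(Add(1, 4), Rational(1, 2))), -2), 21) = Mul(Mul(Add(2, Pow(5, Rational(1, 2))), -2), 21) = Mul(Add(-4, Mul(-2, Pow(5, Rational(1, 2)))), 21) = Add(-84, Mul(-42, Pow(5, Rational(1, 2))))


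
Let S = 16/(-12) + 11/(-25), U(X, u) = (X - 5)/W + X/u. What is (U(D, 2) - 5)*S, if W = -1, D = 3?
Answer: 133/50 ≈ 2.6600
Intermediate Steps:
U(X, u) = 5 - X + X/u (U(X, u) = (X - 5)/(-1) + X/u = (-5 + X)*(-1) + X/u = (5 - X) + X/u = 5 - X + X/u)
S = -133/75 (S = 16*(-1/12) + 11*(-1/25) = -4/3 - 11/25 = -133/75 ≈ -1.7733)
(U(D, 2) - 5)*S = ((5 - 1*3 + 3/2) - 5)*(-133/75) = ((5 - 3 + 3*(½)) - 5)*(-133/75) = ((5 - 3 + 3/2) - 5)*(-133/75) = (7/2 - 5)*(-133/75) = -3/2*(-133/75) = 133/50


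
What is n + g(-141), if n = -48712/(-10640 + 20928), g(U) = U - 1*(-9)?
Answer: -175841/1286 ≈ -136.73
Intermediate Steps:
g(U) = 9 + U (g(U) = U + 9 = 9 + U)
n = -6089/1286 (n = -48712/10288 = -48712*1/10288 = -6089/1286 ≈ -4.7348)
n + g(-141) = -6089/1286 + (9 - 141) = -6089/1286 - 132 = -175841/1286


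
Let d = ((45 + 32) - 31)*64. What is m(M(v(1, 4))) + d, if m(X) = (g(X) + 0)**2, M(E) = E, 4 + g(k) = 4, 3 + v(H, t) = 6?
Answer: 2944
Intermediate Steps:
v(H, t) = 3 (v(H, t) = -3 + 6 = 3)
g(k) = 0 (g(k) = -4 + 4 = 0)
m(X) = 0 (m(X) = (0 + 0)**2 = 0**2 = 0)
d = 2944 (d = (77 - 31)*64 = 46*64 = 2944)
m(M(v(1, 4))) + d = 0 + 2944 = 2944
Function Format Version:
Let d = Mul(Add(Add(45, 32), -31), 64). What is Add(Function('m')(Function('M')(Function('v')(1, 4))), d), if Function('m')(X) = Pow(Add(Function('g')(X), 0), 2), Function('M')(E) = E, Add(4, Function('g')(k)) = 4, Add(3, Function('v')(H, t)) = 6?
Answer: 2944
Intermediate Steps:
Function('v')(H, t) = 3 (Function('v')(H, t) = Add(-3, 6) = 3)
Function('g')(k) = 0 (Function('g')(k) = Add(-4, 4) = 0)
Function('m')(X) = 0 (Function('m')(X) = Pow(Add(0, 0), 2) = Pow(0, 2) = 0)
d = 2944 (d = Mul(Add(77, -31), 64) = Mul(46, 64) = 2944)
Add(Function('m')(Function('M')(Function('v')(1, 4))), d) = Add(0, 2944) = 2944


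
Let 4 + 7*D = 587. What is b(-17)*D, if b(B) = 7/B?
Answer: -583/17 ≈ -34.294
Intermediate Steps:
D = 583/7 (D = -4/7 + (⅐)*587 = -4/7 + 587/7 = 583/7 ≈ 83.286)
b(-17)*D = (7/(-17))*(583/7) = (7*(-1/17))*(583/7) = -7/17*583/7 = -583/17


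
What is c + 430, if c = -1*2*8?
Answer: 414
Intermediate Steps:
c = -16 (c = -2*8 = -16)
c + 430 = -16 + 430 = 414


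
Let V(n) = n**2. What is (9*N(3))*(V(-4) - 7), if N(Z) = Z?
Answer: 243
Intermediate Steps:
(9*N(3))*(V(-4) - 7) = (9*3)*((-4)**2 - 7) = 27*(16 - 7) = 27*9 = 243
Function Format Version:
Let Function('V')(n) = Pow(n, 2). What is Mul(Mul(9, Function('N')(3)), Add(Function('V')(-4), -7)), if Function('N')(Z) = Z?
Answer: 243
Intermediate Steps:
Mul(Mul(9, Function('N')(3)), Add(Function('V')(-4), -7)) = Mul(Mul(9, 3), Add(Pow(-4, 2), -7)) = Mul(27, Add(16, -7)) = Mul(27, 9) = 243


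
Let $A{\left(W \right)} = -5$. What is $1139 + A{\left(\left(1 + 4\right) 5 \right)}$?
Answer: $1134$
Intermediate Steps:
$1139 + A{\left(\left(1 + 4\right) 5 \right)} = 1139 - 5 = 1134$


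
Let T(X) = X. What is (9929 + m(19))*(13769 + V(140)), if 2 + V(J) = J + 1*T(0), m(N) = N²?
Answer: 143103030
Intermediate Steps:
V(J) = -2 + J (V(J) = -2 + (J + 1*0) = -2 + (J + 0) = -2 + J)
(9929 + m(19))*(13769 + V(140)) = (9929 + 19²)*(13769 + (-2 + 140)) = (9929 + 361)*(13769 + 138) = 10290*13907 = 143103030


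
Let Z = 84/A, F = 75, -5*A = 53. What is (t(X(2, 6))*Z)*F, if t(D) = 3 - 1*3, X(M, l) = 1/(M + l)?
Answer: 0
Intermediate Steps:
A = -53/5 (A = -⅕*53 = -53/5 ≈ -10.600)
t(D) = 0 (t(D) = 3 - 3 = 0)
Z = -420/53 (Z = 84/(-53/5) = 84*(-5/53) = -420/53 ≈ -7.9245)
(t(X(2, 6))*Z)*F = (0*(-420/53))*75 = 0*75 = 0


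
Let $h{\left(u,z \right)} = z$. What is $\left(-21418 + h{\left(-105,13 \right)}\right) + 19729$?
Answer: $-1676$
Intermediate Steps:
$\left(-21418 + h{\left(-105,13 \right)}\right) + 19729 = \left(-21418 + 13\right) + 19729 = -21405 + 19729 = -1676$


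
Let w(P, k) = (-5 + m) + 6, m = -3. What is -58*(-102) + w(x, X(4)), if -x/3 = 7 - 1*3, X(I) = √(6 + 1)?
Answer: 5914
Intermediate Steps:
X(I) = √7
x = -12 (x = -3*(7 - 1*3) = -3*(7 - 3) = -3*4 = -12)
w(P, k) = -2 (w(P, k) = (-5 - 3) + 6 = -8 + 6 = -2)
-58*(-102) + w(x, X(4)) = -58*(-102) - 2 = 5916 - 2 = 5914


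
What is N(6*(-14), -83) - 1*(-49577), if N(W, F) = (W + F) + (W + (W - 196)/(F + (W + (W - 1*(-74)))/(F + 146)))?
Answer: 262579938/5323 ≈ 49329.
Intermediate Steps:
N(W, F) = F + 2*W + (-196 + W)/(F + (74 + 2*W)/(146 + F)) (N(W, F) = (F + W) + (W + (-196 + W)/(F + (W + (W + 74))/(146 + F))) = (F + W) + (W + (-196 + W)/(F + (W + (74 + W))/(146 + F))) = (F + W) + (W + (-196 + W)/(F + (74 + 2*W)/(146 + F))) = F + 2*W + (-196 + W)/(F + (74 + 2*W)/(146 + F)))
N(6*(-14), -83) - 1*(-49577) = (-28616 + (-83)³ - 122*(-83) + 4*(6*(-14))² + 146*(-83)² + 294*(6*(-14)) + 2*(6*(-14))*(-83)² + 295*(-83)*(6*(-14)))/(74 + (-83)² + 2*(6*(-14)) + 146*(-83)) - 1*(-49577) = (-28616 - 571787 + 10126 + 4*(-84)² + 146*6889 + 294*(-84) + 2*(-84)*6889 + 295*(-83)*(-84))/(74 + 6889 + 2*(-84) - 12118) + 49577 = (-28616 - 571787 + 10126 + 4*7056 + 1005794 - 24696 - 1157352 + 2056740)/(74 + 6889 - 168 - 12118) + 49577 = (-28616 - 571787 + 10126 + 28224 + 1005794 - 24696 - 1157352 + 2056740)/(-5323) + 49577 = -1/5323*1318433 + 49577 = -1318433/5323 + 49577 = 262579938/5323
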